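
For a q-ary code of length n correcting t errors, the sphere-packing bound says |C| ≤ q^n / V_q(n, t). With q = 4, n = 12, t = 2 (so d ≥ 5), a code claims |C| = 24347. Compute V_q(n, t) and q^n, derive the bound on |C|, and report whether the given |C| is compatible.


V_q(n, t) = 631, q^n = 16777216, Hamming bound = 26588, |C| = 24347 ≤ bound (satisfied).

Step 1: Compute V_q(n, t) = Σ_{j=0}^2 C(n, j) (q−1)^j.
  j = 0: C(12,0)·(3)^0 = 1·1 = 1.
  j = 1: C(12,1)·(3)^1 = 12·3 = 36.
  j = 2: C(12,2)·(3)^2 = 66·9 = 594.
  V_q(n, t) = 1 + 36 + 594 = 631.
Step 2: q^n = 4^12 = 16777216.
Step 3: Hamming bound ⌊q^n / V_q(n,t)⌋ = ⌊16777216/631⌋ = 26588.
Step 4: Compare |C| = 24347 to 26588: satisfied.
The claimed |C| lies below the Hamming bound.


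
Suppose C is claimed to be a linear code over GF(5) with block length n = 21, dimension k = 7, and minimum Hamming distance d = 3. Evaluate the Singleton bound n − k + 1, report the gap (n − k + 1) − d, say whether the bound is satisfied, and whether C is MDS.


Singleton RHS = n − k + 1 = 15, slack = 12, bound satisfied, not MDS.

Singleton bound: d ≤ n − k + 1.
Here n = 21, k = 7, so n − k + 1 = 15.
Given d = 3, check d ≤ 15: YES.
Slack = (n − k + 1) − d = 12.
The code is NOT MDS (slack = 12 > 0).
Description: the claimed parameters are [21, 7, 3]_5; such a code would be non-MDS.


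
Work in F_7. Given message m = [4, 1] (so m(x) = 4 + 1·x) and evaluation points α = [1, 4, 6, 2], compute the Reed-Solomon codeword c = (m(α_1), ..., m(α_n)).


c = [5, 1, 3, 6]

Message polynomial: m(x) = 4 + 1·x (mod 7).
For each evaluation point α_i, compute m(α_i) mod 7:
  α_1 = 1: Horner steps 1 → 5, so m(1) = 5.
  α_2 = 4: Horner steps 1 → 1, so m(4) = 1.
  α_3 = 6: Horner steps 1 → 3, so m(6) = 3.
  α_4 = 2: Horner steps 1 → 6, so m(2) = 6.
Codeword c = [5, 1, 3, 6] ∈ F_7^4.


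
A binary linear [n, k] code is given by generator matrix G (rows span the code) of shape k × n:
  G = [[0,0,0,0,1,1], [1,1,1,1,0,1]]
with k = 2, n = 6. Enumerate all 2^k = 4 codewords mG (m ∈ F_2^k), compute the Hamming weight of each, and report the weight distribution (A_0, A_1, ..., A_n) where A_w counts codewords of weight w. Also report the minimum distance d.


Weight distribution: A_0 = 1, A_2 = 1, A_5 = 2. Minimum distance d = 2.

Enumerate all 2^2 = 4 messages m ∈ F_2^2.
For each, compute codeword c = mG in F_2^6, then tally its weight.
  m = 00 → c = 000000, weight = 0.
  m = 10 → c = 000011, weight = 2.
  m = 01 → c = 111101, weight = 5.
  m = 11 → c = 111110, weight = 5.
Tally weights:
  weight 0: 1 codewords.
  weight 2: 1 codewords.
  weight 5: 2 codewords.
Minimum distance d = smallest w > 0 with A_w > 0 = 2.
Sanity: Σ A_w = 4 = 2^2 = 4 ✓.


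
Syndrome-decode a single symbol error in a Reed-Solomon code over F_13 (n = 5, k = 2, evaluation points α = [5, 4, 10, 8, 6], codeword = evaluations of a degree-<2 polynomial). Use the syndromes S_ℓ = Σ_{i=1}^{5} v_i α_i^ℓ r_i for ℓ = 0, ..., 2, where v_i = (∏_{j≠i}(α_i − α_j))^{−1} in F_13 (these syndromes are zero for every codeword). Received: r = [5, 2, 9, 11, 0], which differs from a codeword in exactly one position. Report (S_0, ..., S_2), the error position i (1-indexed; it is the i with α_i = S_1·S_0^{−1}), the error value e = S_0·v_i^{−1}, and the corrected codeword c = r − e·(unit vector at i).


S = (11, 3, 2), error at position 1, error magnitude e = 4, c = [1, 2, 9, 11, 0].

Step 1: column multipliers v_i = (∏_{j≠i}(α_i − α_j))^{−1} mod 13.
  i = 1 (α = 5): (5−4)(5−10)(5−8)(5−6) = 1·(−5)·(−3)·(−1) = −15 ≡ 11, so v_1 = 11^{−1} = 6 (mod 13).
  i = 2 (α = 4): (4−5)(4−10)(4−8)(4−6) = (−1)·(−6)·(−4)·(−2) = 48 ≡ 9, so v_2 = 9^{−1} = 3 (mod 13).
  i = 3 (α = 10): (10−5)(10−4)(10−8)(10−6) = 5·6·2·4 = 240 ≡ 6, so v_3 = 6^{−1} = 11 (mod 13).
  i = 4 (α = 8): (8−5)(8−4)(8−10)(8−6) = 3·4·(−2)·2 = −48 ≡ 4, so v_4 = 4^{−1} = 10 (mod 13).
  i = 5 (α = 6): (6−5)(6−4)(6−10)(6−8) = 1·2·(−4)·(−2) = 16 ≡ 3, so v_5 = 3^{−1} = 9 (mod 13).
  v = [6, 3, 11, 10, 9].
Step 2: syndromes of r = [5, 2, 9, 11, 0] (all sums mod 13).
  S_0 = Σ v_i r_i = 6·5 + 3·2 + 11·9 + 10·11 + 9·0 = 245 ≡ 11.
  S_1 = Σ v_i α_i r_i = 6·5·5 + 3·4·2 + 11·10·9 + 10·8·11 + 9·6·0 = 2044 ≡ 3.
  α_i^2 mod 13 = [12, 3, 9, 12, 10].
  S_2 = Σ v_i α_i^2 r_i = 6·12·5 + 3·3·2 + 11·9·9 + 10·12·11 + 9·10·0 = 2589 ≡ 2.
  S = (11, 3, 2) ≠ 0, so r is not a codeword (an error is present).
Step 3: locate the error. For a single error e at position i, S_ℓ = v_i·e·α_i^ℓ, so α_err = S_1/S_0.
  S_0^{−1} = 11^{−1} = 6 (mod 13), so α_err = 3·6 = 18 ≡ 5 = α_1. Error position i = 1.
  Consistency check: S_2/S_1 = 2·9 = 18 ≡ 5 = α_err ✓ (single-error assumption holds).
Step 4: error magnitude e = S_0/v_1 = S_0·∏_{j≠1}(α_1 − α_j) = 11·11 = 121 ≡ 4 (mod 13).
Step 5: correct position 1: c_1 = r_1 − e = 5 − 4 ≡ 1 (mod 13). Hence c = [1, 2, 9, 11, 0].
  Check: interpolating c through the α_i gives m(x) = 6 + 12·x (degree < 2) with m(α_i) = c_i for every i, so c is indeed a codeword.


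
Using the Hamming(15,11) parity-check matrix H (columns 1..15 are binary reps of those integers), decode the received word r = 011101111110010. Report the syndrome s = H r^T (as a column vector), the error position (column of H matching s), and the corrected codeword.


s = (1, 0, 1, 0)^T, error position = 10, corrected codeword c = 011101111010010

Compute s = H r^T mod 2 one row at a time:
  s_1 = 1 + 1 + 1 + 1 + 0 + 0 + 1 + 0 = 5 ≡ 1 (mod 2).
  s_2 = 1 + 0 + 1 + 1 + 0 + 0 + 1 + 0 = 4 ≡ 0 (mod 2).
  s_3 = 1 + 1 + 1 + 1 + 1 + 1 + 1 + 0 = 7 ≡ 1 (mod 2).
  s_4 = 0 + 1 + 0 + 1 + 1 + 1 + 0 + 0 = 4 ≡ 0 (mod 2).
s = (1, 0, 1, 0)^T — this equals column 10 of H (binary 1010), so error is at position 10.
Correct: flip bit 10 of r = 011101111110010 to get c = 011101111010010.


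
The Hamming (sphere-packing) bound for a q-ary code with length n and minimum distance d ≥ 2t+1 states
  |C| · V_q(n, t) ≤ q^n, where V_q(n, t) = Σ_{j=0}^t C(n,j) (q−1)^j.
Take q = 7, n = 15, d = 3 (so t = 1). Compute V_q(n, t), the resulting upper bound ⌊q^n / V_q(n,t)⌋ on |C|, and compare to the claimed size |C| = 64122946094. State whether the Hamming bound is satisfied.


V_q(n, t) = 91, q^n = 4747561509943, Hamming bound = 52171005603, |C| = 64122946094 > bound (violated).

Step 1: Compute V_q(n, t) = Σ_{j=0}^1 C(n, j) (q−1)^j.
  j = 0: C(15,0)·(6)^0 = 1·1 = 1.
  j = 1: C(15,1)·(6)^1 = 15·6 = 90.
  V_q(n, t) = 1 + 90 = 91.
Step 2: q^n = 7^15 = 4747561509943.
Step 3: Hamming bound ⌊q^n / V_q(n,t)⌋ = ⌊4747561509943/91⌋ = 52171005603.
Step 4: Compare |C| = 64122946094 to 52171005603: violated.
The claimed |C| lies above the Hamming bound, so no 7-ary code of length 15 with d ≥ 3 can have 64122946094 codewords.


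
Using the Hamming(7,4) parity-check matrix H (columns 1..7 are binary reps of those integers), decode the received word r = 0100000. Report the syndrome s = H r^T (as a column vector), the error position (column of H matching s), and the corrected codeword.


s = (0, 1, 0)^T, error position = 2, corrected codeword c = 0000000

Compute s = H r^T mod 2 one row at a time:
  s_1 = 0 + 0 + 0 + 0 = 0 ≡ 0 (mod 2).
  s_2 = 1 + 0 + 0 + 0 = 1 ≡ 1 (mod 2).
  s_3 = 0 + 0 + 0 + 0 = 0 ≡ 0 (mod 2).
s = (0, 1, 0)^T — this equals column 2 of H (binary 010), so error is at position 2.
Correct: flip bit 2 of r = 0100000 to get c = 0000000.


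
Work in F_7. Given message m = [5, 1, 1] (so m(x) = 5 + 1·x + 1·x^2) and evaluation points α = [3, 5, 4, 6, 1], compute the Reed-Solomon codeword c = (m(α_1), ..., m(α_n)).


c = [3, 0, 4, 5, 0]

Message polynomial: m(x) = 5 + 1·x + 1·x^2 (mod 7).
For each evaluation point α_i, compute m(α_i) mod 7:
  α_1 = 3: Horner steps 1 → 4 → 3, so m(3) = 3.
  α_2 = 5: Horner steps 1 → 6 → 0, so m(5) = 0.
  α_3 = 4: Horner steps 1 → 5 → 4, so m(4) = 4.
  α_4 = 6: Horner steps 1 → 0 → 5, so m(6) = 5.
  α_5 = 1: Horner steps 1 → 2 → 0, so m(1) = 0.
Codeword c = [3, 0, 4, 5, 0] ∈ F_7^5.


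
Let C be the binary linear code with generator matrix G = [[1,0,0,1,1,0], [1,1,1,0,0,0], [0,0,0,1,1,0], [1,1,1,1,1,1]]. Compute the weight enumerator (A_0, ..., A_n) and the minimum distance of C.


Weight distribution: A_0 = 1, A_1 = 2, A_2 = 3, A_3 = 4, A_4 = 3, A_5 = 2, A_6 = 1. Minimum distance d = 1.

Enumerate all 2^4 = 16 messages m ∈ F_2^4.
For each, compute codeword c = mG in F_2^6, then tally its weight.
  m = 0000 → c = 000000, weight = 0.
  m = 1000 → c = 100110, weight = 3.
  m = 0100 → c = 111000, weight = 3.
  m = 1100 → c = 011110, weight = 4.
  m = 0010 → c = 000110, weight = 2.
  m = 1010 → c = 100000, weight = 1.
  m = 0110 → c = 111110, weight = 5.
  m = 1110 → c = 011000, weight = 2.
  m = 0001 → c = 111111, weight = 6.
  m = 1001 → c = 011001, weight = 3.
  m = 0101 → c = 000111, weight = 3.
  m = 1101 → c = 100001, weight = 2.
  m = 0011 → c = 111001, weight = 4.
  m = 1011 → c = 011111, weight = 5.
  m = 0111 → c = 000001, weight = 1.
  m = 1111 → c = 100111, weight = 4.
Tally weights:
  weight 0: 1 codewords.
  weight 1: 2 codewords.
  weight 2: 3 codewords.
  weight 3: 4 codewords.
  weight 4: 3 codewords.
  weight 5: 2 codewords.
  weight 6: 1 codewords.
Minimum distance d = smallest w > 0 with A_w > 0 = 1.
Sanity: Σ A_w = 16 = 2^4 = 16 ✓.


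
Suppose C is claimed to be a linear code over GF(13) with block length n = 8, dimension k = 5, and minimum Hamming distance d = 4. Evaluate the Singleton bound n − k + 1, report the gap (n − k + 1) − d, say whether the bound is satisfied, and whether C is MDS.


Singleton RHS = n − k + 1 = 4, slack = 0, bound satisfied, MDS.

Singleton bound: d ≤ n − k + 1.
Here n = 8, k = 5, so n − k + 1 = 4.
Given d = 4, check d ≤ 4: YES.
Slack = (n − k + 1) − d = 0.
The code is MDS (slack = 0).
Description: the claimed parameters are [8, 5, 4]_13; such a code would be MDS (meets Singleton bound).


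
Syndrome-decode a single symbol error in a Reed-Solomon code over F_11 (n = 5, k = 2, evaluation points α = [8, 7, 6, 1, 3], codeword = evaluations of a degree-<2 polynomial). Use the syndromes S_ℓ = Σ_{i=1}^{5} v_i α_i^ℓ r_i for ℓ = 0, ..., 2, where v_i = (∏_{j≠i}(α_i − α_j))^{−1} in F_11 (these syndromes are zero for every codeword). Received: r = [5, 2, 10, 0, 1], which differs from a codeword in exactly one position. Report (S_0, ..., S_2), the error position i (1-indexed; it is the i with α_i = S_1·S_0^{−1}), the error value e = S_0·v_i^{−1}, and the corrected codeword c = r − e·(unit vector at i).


S = (8, 8, 8), error at position 4, error magnitude e = 5, c = [5, 2, 10, 6, 1].

Step 1: column multipliers v_i = (∏_{j≠i}(α_i − α_j))^{−1} mod 11.
  i = 1 (α = 8): (8−7)(8−6)(8−1)(8−3) = 1·2·7·5 = 70 ≡ 4, so v_1 = 4^{−1} = 3 (mod 11).
  i = 2 (α = 7): (7−8)(7−6)(7−1)(7−3) = (−1)·1·6·4 = −24 ≡ 9, so v_2 = 9^{−1} = 5 (mod 11).
  i = 3 (α = 6): (6−8)(6−7)(6−1)(6−3) = (−2)·(−1)·5·3 = 30 ≡ 8, so v_3 = 8^{−1} = 7 (mod 11).
  i = 4 (α = 1): (1−8)(1−7)(1−6)(1−3) = (−7)·(−6)·(−5)·(−2) = 420 ≡ 2, so v_4 = 2^{−1} = 6 (mod 11).
  i = 5 (α = 3): (3−8)(3−7)(3−6)(3−1) = (−5)·(−4)·(−3)·2 = −120 ≡ 1, so v_5 = 1^{−1} = 1 (mod 11).
  v = [3, 5, 7, 6, 1].
Step 2: syndromes of r = [5, 2, 10, 0, 1] (all sums mod 11).
  S_0 = Σ v_i r_i = 3·5 + 5·2 + 7·10 + 6·0 + 1·1 = 96 ≡ 8.
  S_1 = Σ v_i α_i r_i = 3·8·5 + 5·7·2 + 7·6·10 + 6·1·0 + 1·3·1 = 613 ≡ 8.
  α_i^2 mod 11 = [9, 5, 3, 1, 9].
  S_2 = Σ v_i α_i^2 r_i = 3·9·5 + 5·5·2 + 7·3·10 + 6·1·0 + 1·9·1 = 404 ≡ 8.
  S = (8, 8, 8) ≠ 0, so r is not a codeword (an error is present).
Step 3: locate the error. For a single error e at position i, S_ℓ = v_i·e·α_i^ℓ, so α_err = S_1/S_0.
  S_0^{−1} = 8^{−1} = 7 (mod 11), so α_err = 8·7 = 56 ≡ 1 = α_4. Error position i = 4.
  Consistency check: S_2/S_1 = 8·7 = 56 ≡ 1 = α_err ✓ (single-error assumption holds).
Step 4: error magnitude e = S_0/v_4 = S_0·∏_{j≠4}(α_4 − α_j) = 8·2 = 16 ≡ 5 (mod 11).
Step 5: correct position 4: c_4 = r_4 − e = 0 − 5 ≡ 6 (mod 11). Hence c = [5, 2, 10, 6, 1].
  Check: interpolating c through the α_i gives m(x) = 3 + 3·x (degree < 2) with m(α_i) = c_i for every i, so c is indeed a codeword.


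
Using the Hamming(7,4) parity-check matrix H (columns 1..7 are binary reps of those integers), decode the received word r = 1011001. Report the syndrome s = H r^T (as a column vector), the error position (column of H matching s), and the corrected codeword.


s = (0, 0, 1)^T, error position = 1, corrected codeword c = 0011001

Compute s = H r^T mod 2 one row at a time:
  s_1 = 1 + 0 + 0 + 1 = 2 ≡ 0 (mod 2).
  s_2 = 0 + 1 + 0 + 1 = 2 ≡ 0 (mod 2).
  s_3 = 1 + 1 + 0 + 1 = 3 ≡ 1 (mod 2).
s = (0, 0, 1)^T — this equals column 1 of H (binary 001), so error is at position 1.
Correct: flip bit 1 of r = 1011001 to get c = 0011001.


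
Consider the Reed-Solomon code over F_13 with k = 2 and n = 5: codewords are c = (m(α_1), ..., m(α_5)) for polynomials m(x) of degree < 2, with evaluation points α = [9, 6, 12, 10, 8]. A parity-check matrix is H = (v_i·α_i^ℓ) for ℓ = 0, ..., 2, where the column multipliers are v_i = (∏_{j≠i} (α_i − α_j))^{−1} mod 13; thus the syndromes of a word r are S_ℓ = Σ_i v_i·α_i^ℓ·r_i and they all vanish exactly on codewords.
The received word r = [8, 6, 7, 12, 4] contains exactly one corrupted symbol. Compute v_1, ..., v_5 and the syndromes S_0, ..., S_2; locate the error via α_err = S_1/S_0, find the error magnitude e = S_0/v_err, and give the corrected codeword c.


S = (10, 8, 9), error at position 2, error magnitude e = 10, c = [8, 9, 7, 12, 4].

Step 1: column multipliers v_i = (∏_{j≠i}(α_i − α_j))^{−1} mod 13.
  i = 1 (α = 9): (9−6)(9−12)(9−10)(9−8) = 3·(−3)·(−1)·1 = 9 ≡ 9, so v_1 = 9^{−1} = 3 (mod 13).
  i = 2 (α = 6): (6−9)(6−12)(6−10)(6−8) = (−3)·(−6)·(−4)·(−2) = 144 ≡ 1, so v_2 = 1^{−1} = 1 (mod 13).
  i = 3 (α = 12): (12−9)(12−6)(12−10)(12−8) = 3·6·2·4 = 144 ≡ 1, so v_3 = 1^{−1} = 1 (mod 13).
  i = 4 (α = 10): (10−9)(10−6)(10−12)(10−8) = 1·4·(−2)·2 = −16 ≡ 10, so v_4 = 10^{−1} = 4 (mod 13).
  i = 5 (α = 8): (8−9)(8−6)(8−12)(8−10) = (−1)·2·(−4)·(−2) = −16 ≡ 10, so v_5 = 10^{−1} = 4 (mod 13).
  v = [3, 1, 1, 4, 4].
Step 2: syndromes of r = [8, 6, 7, 12, 4] (all sums mod 13).
  S_0 = Σ v_i r_i = 3·8 + 1·6 + 1·7 + 4·12 + 4·4 = 101 ≡ 10.
  S_1 = Σ v_i α_i r_i = 3·9·8 + 1·6·6 + 1·12·7 + 4·10·12 + 4·8·4 = 944 ≡ 8.
  α_i^2 mod 13 = [3, 10, 1, 9, 12].
  S_2 = Σ v_i α_i^2 r_i = 3·3·8 + 1·10·6 + 1·1·7 + 4·9·12 + 4·12·4 = 763 ≡ 9.
  S = (10, 8, 9) ≠ 0, so r is not a codeword (an error is present).
Step 3: locate the error. For a single error e at position i, S_ℓ = v_i·e·α_i^ℓ, so α_err = S_1/S_0.
  S_0^{−1} = 10^{−1} = 4 (mod 13), so α_err = 8·4 = 32 ≡ 6 = α_2. Error position i = 2.
  Consistency check: S_2/S_1 = 9·5 = 45 ≡ 6 = α_err ✓ (single-error assumption holds).
Step 4: error magnitude e = S_0/v_2 = S_0·∏_{j≠2}(α_2 − α_j) = 10·1 = 10 ≡ 10 (mod 13).
Step 5: correct position 2: c_2 = r_2 − e = 6 − 10 ≡ 9 (mod 13). Hence c = [8, 9, 7, 12, 4].
  Check: interpolating c through the α_i gives m(x) = 11 + 4·x (degree < 2) with m(α_i) = c_i for every i, so c is indeed a codeword.


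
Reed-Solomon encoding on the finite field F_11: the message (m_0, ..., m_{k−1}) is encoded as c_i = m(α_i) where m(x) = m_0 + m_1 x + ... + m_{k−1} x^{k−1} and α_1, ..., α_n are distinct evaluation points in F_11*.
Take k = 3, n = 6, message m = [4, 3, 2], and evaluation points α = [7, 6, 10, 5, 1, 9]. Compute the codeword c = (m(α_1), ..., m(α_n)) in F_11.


c = [2, 6, 3, 3, 9, 6]

Message polynomial: m(x) = 4 + 3·x + 2·x^2 (mod 11).
For each evaluation point α_i, compute m(α_i) mod 11:
  α_1 = 7: Horner steps 2 → 6 → 2, so m(7) = 2.
  α_2 = 6: Horner steps 2 → 4 → 6, so m(6) = 6.
  α_3 = 10: Horner steps 2 → 1 → 3, so m(10) = 3.
  α_4 = 5: Horner steps 2 → 2 → 3, so m(5) = 3.
  α_5 = 1: Horner steps 2 → 5 → 9, so m(1) = 9.
  α_6 = 9: Horner steps 2 → 10 → 6, so m(9) = 6.
Codeword c = [2, 6, 3, 3, 9, 6] ∈ F_11^6.


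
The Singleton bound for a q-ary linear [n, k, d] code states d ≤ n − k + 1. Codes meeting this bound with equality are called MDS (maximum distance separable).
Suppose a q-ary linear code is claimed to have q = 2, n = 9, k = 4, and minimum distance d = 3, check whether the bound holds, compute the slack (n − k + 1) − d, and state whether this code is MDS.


Singleton RHS = n − k + 1 = 6, slack = 3, bound satisfied, not MDS.

Singleton bound: d ≤ n − k + 1.
Here n = 9, k = 4, so n − k + 1 = 6.
Given d = 3, check d ≤ 6: YES.
Slack = (n − k + 1) − d = 3.
The code is NOT MDS (slack = 3 > 0).
Description: the claimed parameters are [9, 4, 3]_2; such a code would be non-MDS.


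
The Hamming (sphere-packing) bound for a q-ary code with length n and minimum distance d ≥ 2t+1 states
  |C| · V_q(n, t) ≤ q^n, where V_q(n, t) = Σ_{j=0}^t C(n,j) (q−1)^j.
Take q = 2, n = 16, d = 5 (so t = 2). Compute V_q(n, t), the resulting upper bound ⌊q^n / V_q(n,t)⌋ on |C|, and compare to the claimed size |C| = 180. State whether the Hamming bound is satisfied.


V_q(n, t) = 137, q^n = 65536, Hamming bound = 478, |C| = 180 ≤ bound (satisfied).

Step 1: Compute V_q(n, t) = Σ_{j=0}^2 C(n, j) (q−1)^j.
  j = 0: C(16,0)·(1)^0 = 1·1 = 1.
  j = 1: C(16,1)·(1)^1 = 16·1 = 16.
  j = 2: C(16,2)·(1)^2 = 120·1 = 120.
  V_q(n, t) = 1 + 16 + 120 = 137.
Step 2: q^n = 2^16 = 65536.
Step 3: Hamming bound ⌊q^n / V_q(n,t)⌋ = ⌊65536/137⌋ = 478.
Step 4: Compare |C| = 180 to 478: satisfied.
The claimed |C| lies below the Hamming bound.


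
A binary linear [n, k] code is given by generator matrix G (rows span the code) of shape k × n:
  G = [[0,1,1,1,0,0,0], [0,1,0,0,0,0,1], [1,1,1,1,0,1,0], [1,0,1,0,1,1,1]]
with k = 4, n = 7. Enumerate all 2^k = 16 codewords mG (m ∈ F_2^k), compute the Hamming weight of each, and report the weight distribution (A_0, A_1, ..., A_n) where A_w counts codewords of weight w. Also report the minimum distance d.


Weight distribution: A_0 = 1, A_2 = 3, A_3 = 4, A_4 = 3, A_5 = 4, A_6 = 1. Minimum distance d = 2.

Enumerate all 2^4 = 16 messages m ∈ F_2^4.
For each, compute codeword c = mG in F_2^7, then tally its weight.
  m = 0000 → c = 0000000, weight = 0.
  m = 1000 → c = 0111000, weight = 3.
  m = 0100 → c = 0100001, weight = 2.
  m = 1100 → c = 0011001, weight = 3.
  m = 0010 → c = 1111010, weight = 5.
  m = 1010 → c = 1000010, weight = 2.
  m = 0110 → c = 1011011, weight = 5.
  m = 1110 → c = 1100011, weight = 4.
  m = 0001 → c = 1010111, weight = 5.
  m = 1001 → c = 1101111, weight = 6.
  m = 0101 → c = 1110110, weight = 5.
  m = 1101 → c = 1001110, weight = 4.
  m = 0011 → c = 0101101, weight = 4.
  m = 1011 → c = 0010101, weight = 3.
  m = 0111 → c = 0001100, weight = 2.
  m = 1111 → c = 0110100, weight = 3.
Tally weights:
  weight 0: 1 codewords.
  weight 2: 3 codewords.
  weight 3: 4 codewords.
  weight 4: 3 codewords.
  weight 5: 4 codewords.
  weight 6: 1 codewords.
Minimum distance d = smallest w > 0 with A_w > 0 = 2.
Sanity: Σ A_w = 16 = 2^4 = 16 ✓.


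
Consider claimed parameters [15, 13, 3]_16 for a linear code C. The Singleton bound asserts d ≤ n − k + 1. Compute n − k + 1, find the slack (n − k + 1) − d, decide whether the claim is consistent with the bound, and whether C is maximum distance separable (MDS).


Singleton RHS = n − k + 1 = 3, slack = 0, bound satisfied, MDS.

Singleton bound: d ≤ n − k + 1.
Here n = 15, k = 13, so n − k + 1 = 3.
Given d = 3, check d ≤ 3: YES.
Slack = (n − k + 1) − d = 0.
The code is MDS (slack = 0).
Description: the claimed parameters are [15, 13, 3]_16; such a code would be MDS (meets Singleton bound).


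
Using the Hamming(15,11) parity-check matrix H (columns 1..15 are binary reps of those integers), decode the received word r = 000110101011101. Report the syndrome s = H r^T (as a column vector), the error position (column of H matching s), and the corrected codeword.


s = (1, 0, 1, 0)^T, error position = 10, corrected codeword c = 000110101111101

Compute s = H r^T mod 2 one row at a time:
  s_1 = 0 + 1 + 0 + 1 + 1 + 1 + 0 + 1 = 5 ≡ 1 (mod 2).
  s_2 = 1 + 1 + 0 + 1 + 1 + 1 + 0 + 1 = 6 ≡ 0 (mod 2).
  s_3 = 0 + 0 + 0 + 1 + 0 + 1 + 0 + 1 = 3 ≡ 1 (mod 2).
  s_4 = 0 + 0 + 1 + 1 + 1 + 1 + 1 + 1 = 6 ≡ 0 (mod 2).
s = (1, 0, 1, 0)^T — this equals column 10 of H (binary 1010), so error is at position 10.
Correct: flip bit 10 of r = 000110101011101 to get c = 000110101111101.


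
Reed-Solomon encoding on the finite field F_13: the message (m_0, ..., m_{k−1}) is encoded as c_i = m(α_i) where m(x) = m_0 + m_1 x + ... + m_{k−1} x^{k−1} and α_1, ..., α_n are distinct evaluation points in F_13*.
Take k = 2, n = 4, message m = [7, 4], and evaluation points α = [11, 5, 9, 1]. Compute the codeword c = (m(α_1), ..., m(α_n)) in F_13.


c = [12, 1, 4, 11]

Message polynomial: m(x) = 7 + 4·x (mod 13).
For each evaluation point α_i, compute m(α_i) mod 13:
  α_1 = 11: Horner steps 4 → 12, so m(11) = 12.
  α_2 = 5: Horner steps 4 → 1, so m(5) = 1.
  α_3 = 9: Horner steps 4 → 4, so m(9) = 4.
  α_4 = 1: Horner steps 4 → 11, so m(1) = 11.
Codeword c = [12, 1, 4, 11] ∈ F_13^4.


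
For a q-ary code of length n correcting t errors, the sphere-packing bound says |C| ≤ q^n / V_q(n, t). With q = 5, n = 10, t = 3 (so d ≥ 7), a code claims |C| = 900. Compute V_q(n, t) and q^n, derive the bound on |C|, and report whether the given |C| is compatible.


V_q(n, t) = 8441, q^n = 9765625, Hamming bound = 1156, |C| = 900 ≤ bound (satisfied).

Step 1: Compute V_q(n, t) = Σ_{j=0}^3 C(n, j) (q−1)^j.
  j = 0: C(10,0)·(4)^0 = 1·1 = 1.
  j = 1: C(10,1)·(4)^1 = 10·4 = 40.
  j = 2: C(10,2)·(4)^2 = 45·16 = 720.
  j = 3: C(10,3)·(4)^3 = 120·64 = 7680.
  V_q(n, t) = 1 + 40 + 720 + 7680 = 8441.
Step 2: q^n = 5^10 = 9765625.
Step 3: Hamming bound ⌊q^n / V_q(n,t)⌋ = ⌊9765625/8441⌋ = 1156.
Step 4: Compare |C| = 900 to 1156: satisfied.
The claimed |C| lies below the Hamming bound.


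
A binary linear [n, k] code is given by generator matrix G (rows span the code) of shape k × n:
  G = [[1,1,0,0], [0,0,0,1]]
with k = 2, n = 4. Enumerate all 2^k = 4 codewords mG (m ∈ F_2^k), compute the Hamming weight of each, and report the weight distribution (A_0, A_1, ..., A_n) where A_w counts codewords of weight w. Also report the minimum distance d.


Weight distribution: A_0 = 1, A_1 = 1, A_2 = 1, A_3 = 1. Minimum distance d = 1.

Enumerate all 2^2 = 4 messages m ∈ F_2^2.
For each, compute codeword c = mG in F_2^4, then tally its weight.
  m = 00 → c = 0000, weight = 0.
  m = 10 → c = 1100, weight = 2.
  m = 01 → c = 0001, weight = 1.
  m = 11 → c = 1101, weight = 3.
Tally weights:
  weight 0: 1 codewords.
  weight 1: 1 codewords.
  weight 2: 1 codewords.
  weight 3: 1 codewords.
Minimum distance d = smallest w > 0 with A_w > 0 = 1.
Sanity: Σ A_w = 4 = 2^2 = 4 ✓.


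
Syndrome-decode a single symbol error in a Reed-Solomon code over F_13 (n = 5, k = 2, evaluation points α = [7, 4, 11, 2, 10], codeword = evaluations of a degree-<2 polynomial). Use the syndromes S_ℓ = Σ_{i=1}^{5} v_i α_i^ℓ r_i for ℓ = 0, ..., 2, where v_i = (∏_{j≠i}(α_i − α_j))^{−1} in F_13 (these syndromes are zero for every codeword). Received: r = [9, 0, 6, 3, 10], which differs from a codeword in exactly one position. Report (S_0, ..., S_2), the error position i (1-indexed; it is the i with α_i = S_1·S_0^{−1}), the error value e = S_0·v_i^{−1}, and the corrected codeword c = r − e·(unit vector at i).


S = (12, 9, 10), error at position 2, error magnitude e = 5, c = [9, 8, 6, 3, 10].

Step 1: column multipliers v_i = (∏_{j≠i}(α_i − α_j))^{−1} mod 13.
  i = 1 (α = 7): (7−4)(7−11)(7−2)(7−10) = 3·(−4)·5·(−3) = 180 ≡ 11, so v_1 = 11^{−1} = 6 (mod 13).
  i = 2 (α = 4): (4−7)(4−11)(4−2)(4−10) = (−3)·(−7)·2·(−6) = −252 ≡ 8, so v_2 = 8^{−1} = 5 (mod 13).
  i = 3 (α = 11): (11−7)(11−4)(11−2)(11−10) = 4·7·9·1 = 252 ≡ 5, so v_3 = 5^{−1} = 8 (mod 13).
  i = 4 (α = 2): (2−7)(2−4)(2−11)(2−10) = (−5)·(−2)·(−9)·(−8) = 720 ≡ 5, so v_4 = 5^{−1} = 8 (mod 13).
  i = 5 (α = 10): (10−7)(10−4)(10−11)(10−2) = 3·6·(−1)·8 = −144 ≡ 12, so v_5 = 12^{−1} = 12 (mod 13).
  v = [6, 5, 8, 8, 12].
Step 2: syndromes of r = [9, 0, 6, 3, 10] (all sums mod 13).
  S_0 = Σ v_i r_i = 6·9 + 5·0 + 8·6 + 8·3 + 12·10 = 246 ≡ 12.
  S_1 = Σ v_i α_i r_i = 6·7·9 + 5·4·0 + 8·11·6 + 8·2·3 + 12·10·10 = 2154 ≡ 9.
  α_i^2 mod 13 = [10, 3, 4, 4, 9].
  S_2 = Σ v_i α_i^2 r_i = 6·10·9 + 5·3·0 + 8·4·6 + 8·4·3 + 12·9·10 = 1908 ≡ 10.
  S = (12, 9, 10) ≠ 0, so r is not a codeword (an error is present).
Step 3: locate the error. For a single error e at position i, S_ℓ = v_i·e·α_i^ℓ, so α_err = S_1/S_0.
  S_0^{−1} = 12^{−1} = 12 (mod 13), so α_err = 9·12 = 108 ≡ 4 = α_2. Error position i = 2.
  Consistency check: S_2/S_1 = 10·3 = 30 ≡ 4 = α_err ✓ (single-error assumption holds).
Step 4: error magnitude e = S_0/v_2 = S_0·∏_{j≠2}(α_2 − α_j) = 12·8 = 96 ≡ 5 (mod 13).
Step 5: correct position 2: c_2 = r_2 − e = 0 − 5 ≡ 8 (mod 13). Hence c = [9, 8, 6, 3, 10].
  Check: interpolating c through the α_i gives m(x) = 11 + 9·x (degree < 2) with m(α_i) = c_i for every i, so c is indeed a codeword.


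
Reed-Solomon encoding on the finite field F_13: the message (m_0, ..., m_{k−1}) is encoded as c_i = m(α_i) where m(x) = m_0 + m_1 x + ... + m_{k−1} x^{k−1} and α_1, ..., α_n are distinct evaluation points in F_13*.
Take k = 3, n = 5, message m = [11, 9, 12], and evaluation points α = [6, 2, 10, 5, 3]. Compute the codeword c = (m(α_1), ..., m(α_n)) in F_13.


c = [3, 12, 1, 5, 3]

Message polynomial: m(x) = 11 + 9·x + 12·x^2 (mod 13).
For each evaluation point α_i, compute m(α_i) mod 13:
  α_1 = 6: Horner steps 12 → 3 → 3, so m(6) = 3.
  α_2 = 2: Horner steps 12 → 7 → 12, so m(2) = 12.
  α_3 = 10: Horner steps 12 → 12 → 1, so m(10) = 1.
  α_4 = 5: Horner steps 12 → 4 → 5, so m(5) = 5.
  α_5 = 3: Horner steps 12 → 6 → 3, so m(3) = 3.
Codeword c = [3, 12, 1, 5, 3] ∈ F_13^5.


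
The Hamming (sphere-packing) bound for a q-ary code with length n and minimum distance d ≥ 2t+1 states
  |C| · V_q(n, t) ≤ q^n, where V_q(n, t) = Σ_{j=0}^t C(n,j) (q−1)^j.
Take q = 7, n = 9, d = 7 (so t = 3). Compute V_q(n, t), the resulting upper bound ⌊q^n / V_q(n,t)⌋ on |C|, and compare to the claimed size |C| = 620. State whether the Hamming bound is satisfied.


V_q(n, t) = 19495, q^n = 40353607, Hamming bound = 2069, |C| = 620 ≤ bound (satisfied).

Step 1: Compute V_q(n, t) = Σ_{j=0}^3 C(n, j) (q−1)^j.
  j = 0: C(9,0)·(6)^0 = 1·1 = 1.
  j = 1: C(9,1)·(6)^1 = 9·6 = 54.
  j = 2: C(9,2)·(6)^2 = 36·36 = 1296.
  j = 3: C(9,3)·(6)^3 = 84·216 = 18144.
  V_q(n, t) = 1 + 54 + 1296 + 18144 = 19495.
Step 2: q^n = 7^9 = 40353607.
Step 3: Hamming bound ⌊q^n / V_q(n,t)⌋ = ⌊40353607/19495⌋ = 2069.
Step 4: Compare |C| = 620 to 2069: satisfied.
The claimed |C| lies below the Hamming bound.


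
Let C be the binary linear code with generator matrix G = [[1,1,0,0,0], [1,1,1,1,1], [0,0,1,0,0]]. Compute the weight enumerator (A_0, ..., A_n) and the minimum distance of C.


Weight distribution: A_0 = 1, A_1 = 1, A_2 = 2, A_3 = 2, A_4 = 1, A_5 = 1. Minimum distance d = 1.

Enumerate all 2^3 = 8 messages m ∈ F_2^3.
For each, compute codeword c = mG in F_2^5, then tally its weight.
  m = 000 → c = 00000, weight = 0.
  m = 100 → c = 11000, weight = 2.
  m = 010 → c = 11111, weight = 5.
  m = 110 → c = 00111, weight = 3.
  m = 001 → c = 00100, weight = 1.
  m = 101 → c = 11100, weight = 3.
  m = 011 → c = 11011, weight = 4.
  m = 111 → c = 00011, weight = 2.
Tally weights:
  weight 0: 1 codewords.
  weight 1: 1 codewords.
  weight 2: 2 codewords.
  weight 3: 2 codewords.
  weight 4: 1 codewords.
  weight 5: 1 codewords.
Minimum distance d = smallest w > 0 with A_w > 0 = 1.
Sanity: Σ A_w = 8 = 2^3 = 8 ✓.


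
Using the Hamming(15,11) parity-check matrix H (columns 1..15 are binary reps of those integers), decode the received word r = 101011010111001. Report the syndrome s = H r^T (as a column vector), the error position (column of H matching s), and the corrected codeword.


s = (1, 0, 1, 1)^T, error position = 11, corrected codeword c = 101011010101001

Compute s = H r^T mod 2 one row at a time:
  s_1 = 1 + 0 + 1 + 1 + 1 + 0 + 0 + 1 = 5 ≡ 1 (mod 2).
  s_2 = 0 + 1 + 1 + 0 + 1 + 0 + 0 + 1 = 4 ≡ 0 (mod 2).
  s_3 = 0 + 1 + 1 + 0 + 1 + 1 + 0 + 1 = 5 ≡ 1 (mod 2).
  s_4 = 1 + 1 + 1 + 0 + 0 + 1 + 0 + 1 = 5 ≡ 1 (mod 2).
s = (1, 0, 1, 1)^T — this equals column 11 of H (binary 1011), so error is at position 11.
Correct: flip bit 11 of r = 101011010111001 to get c = 101011010101001.


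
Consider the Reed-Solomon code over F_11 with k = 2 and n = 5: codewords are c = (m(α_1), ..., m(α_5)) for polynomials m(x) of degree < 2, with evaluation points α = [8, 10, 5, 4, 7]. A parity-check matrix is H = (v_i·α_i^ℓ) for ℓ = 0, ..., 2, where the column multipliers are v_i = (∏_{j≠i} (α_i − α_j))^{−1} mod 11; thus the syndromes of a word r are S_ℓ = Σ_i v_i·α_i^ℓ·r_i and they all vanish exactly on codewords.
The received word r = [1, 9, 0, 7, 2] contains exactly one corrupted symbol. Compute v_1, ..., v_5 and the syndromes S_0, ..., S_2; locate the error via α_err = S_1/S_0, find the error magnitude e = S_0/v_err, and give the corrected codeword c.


S = (7, 5, 2), error at position 5, error magnitude e = 5, c = [1, 9, 0, 7, 8].

Step 1: column multipliers v_i = (∏_{j≠i}(α_i − α_j))^{−1} mod 11.
  i = 1 (α = 8): (8−10)(8−5)(8−4)(8−7) = (−2)·3·4·1 = −24 ≡ 9, so v_1 = 9^{−1} = 5 (mod 11).
  i = 2 (α = 10): (10−8)(10−5)(10−4)(10−7) = 2·5·6·3 = 180 ≡ 4, so v_2 = 4^{−1} = 3 (mod 11).
  i = 3 (α = 5): (5−8)(5−10)(5−4)(5−7) = (−3)·(−5)·1·(−2) = −30 ≡ 3, so v_3 = 3^{−1} = 4 (mod 11).
  i = 4 (α = 4): (4−8)(4−10)(4−5)(4−7) = (−4)·(−6)·(−1)·(−3) = 72 ≡ 6, so v_4 = 6^{−1} = 2 (mod 11).
  i = 5 (α = 7): (7−8)(7−10)(7−5)(7−4) = (−1)·(−3)·2·3 = 18 ≡ 7, so v_5 = 7^{−1} = 8 (mod 11).
  v = [5, 3, 4, 2, 8].
Step 2: syndromes of r = [1, 9, 0, 7, 2] (all sums mod 11).
  S_0 = Σ v_i r_i = 5·1 + 3·9 + 4·0 + 2·7 + 8·2 = 62 ≡ 7.
  S_1 = Σ v_i α_i r_i = 5·8·1 + 3·10·9 + 4·5·0 + 2·4·7 + 8·7·2 = 478 ≡ 5.
  α_i^2 mod 11 = [9, 1, 3, 5, 5].
  S_2 = Σ v_i α_i^2 r_i = 5·9·1 + 3·1·9 + 4·3·0 + 2·5·7 + 8·5·2 = 222 ≡ 2.
  S = (7, 5, 2) ≠ 0, so r is not a codeword (an error is present).
Step 3: locate the error. For a single error e at position i, S_ℓ = v_i·e·α_i^ℓ, so α_err = S_1/S_0.
  S_0^{−1} = 7^{−1} = 8 (mod 11), so α_err = 5·8 = 40 ≡ 7 = α_5. Error position i = 5.
  Consistency check: S_2/S_1 = 2·9 = 18 ≡ 7 = α_err ✓ (single-error assumption holds).
Step 4: error magnitude e = S_0/v_5 = S_0·∏_{j≠5}(α_5 − α_j) = 7·7 = 49 ≡ 5 (mod 11).
Step 5: correct position 5: c_5 = r_5 − e = 2 − 5 ≡ 8 (mod 11). Hence c = [1, 9, 0, 7, 8].
  Check: interpolating c through the α_i gives m(x) = 2 + 4·x (degree < 2) with m(α_i) = c_i for every i, so c is indeed a codeword.


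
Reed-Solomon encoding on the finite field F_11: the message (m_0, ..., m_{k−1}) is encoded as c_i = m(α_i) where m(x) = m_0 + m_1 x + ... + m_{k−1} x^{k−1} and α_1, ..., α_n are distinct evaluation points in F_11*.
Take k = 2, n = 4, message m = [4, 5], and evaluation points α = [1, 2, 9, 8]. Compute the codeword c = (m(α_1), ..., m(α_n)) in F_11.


c = [9, 3, 5, 0]

Message polynomial: m(x) = 4 + 5·x (mod 11).
For each evaluation point α_i, compute m(α_i) mod 11:
  α_1 = 1: Horner steps 5 → 9, so m(1) = 9.
  α_2 = 2: Horner steps 5 → 3, so m(2) = 3.
  α_3 = 9: Horner steps 5 → 5, so m(9) = 5.
  α_4 = 8: Horner steps 5 → 0, so m(8) = 0.
Codeword c = [9, 3, 5, 0] ∈ F_11^4.


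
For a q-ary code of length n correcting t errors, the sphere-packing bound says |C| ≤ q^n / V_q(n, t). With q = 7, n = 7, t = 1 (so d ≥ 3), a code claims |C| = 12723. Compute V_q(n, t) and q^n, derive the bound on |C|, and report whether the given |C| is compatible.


V_q(n, t) = 43, q^n = 823543, Hamming bound = 19152, |C| = 12723 ≤ bound (satisfied).

Step 1: Compute V_q(n, t) = Σ_{j=0}^1 C(n, j) (q−1)^j.
  j = 0: C(7,0)·(6)^0 = 1·1 = 1.
  j = 1: C(7,1)·(6)^1 = 7·6 = 42.
  V_q(n, t) = 1 + 42 = 43.
Step 2: q^n = 7^7 = 823543.
Step 3: Hamming bound ⌊q^n / V_q(n,t)⌋ = ⌊823543/43⌋ = 19152.
Step 4: Compare |C| = 12723 to 19152: satisfied.
The claimed |C| lies below the Hamming bound.


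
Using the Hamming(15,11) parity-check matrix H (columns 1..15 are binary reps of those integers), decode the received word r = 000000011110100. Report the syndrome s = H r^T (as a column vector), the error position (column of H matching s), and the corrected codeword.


s = (1, 1, 0, 1)^T, error position = 13, corrected codeword c = 000000011110000

Compute s = H r^T mod 2 one row at a time:
  s_1 = 1 + 1 + 1 + 1 + 0 + 1 + 0 + 0 = 5 ≡ 1 (mod 2).
  s_2 = 0 + 0 + 0 + 0 + 0 + 1 + 0 + 0 = 1 ≡ 1 (mod 2).
  s_3 = 0 + 0 + 0 + 0 + 1 + 1 + 0 + 0 = 2 ≡ 0 (mod 2).
  s_4 = 0 + 0 + 0 + 0 + 1 + 1 + 1 + 0 = 3 ≡ 1 (mod 2).
s = (1, 1, 0, 1)^T — this equals column 13 of H (binary 1101), so error is at position 13.
Correct: flip bit 13 of r = 000000011110100 to get c = 000000011110000.


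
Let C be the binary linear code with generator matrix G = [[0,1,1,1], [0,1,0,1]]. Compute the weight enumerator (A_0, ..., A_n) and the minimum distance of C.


Weight distribution: A_0 = 1, A_1 = 1, A_2 = 1, A_3 = 1. Minimum distance d = 1.

Enumerate all 2^2 = 4 messages m ∈ F_2^2.
For each, compute codeword c = mG in F_2^4, then tally its weight.
  m = 00 → c = 0000, weight = 0.
  m = 10 → c = 0111, weight = 3.
  m = 01 → c = 0101, weight = 2.
  m = 11 → c = 0010, weight = 1.
Tally weights:
  weight 0: 1 codewords.
  weight 1: 1 codewords.
  weight 2: 1 codewords.
  weight 3: 1 codewords.
Minimum distance d = smallest w > 0 with A_w > 0 = 1.
Sanity: Σ A_w = 4 = 2^2 = 4 ✓.


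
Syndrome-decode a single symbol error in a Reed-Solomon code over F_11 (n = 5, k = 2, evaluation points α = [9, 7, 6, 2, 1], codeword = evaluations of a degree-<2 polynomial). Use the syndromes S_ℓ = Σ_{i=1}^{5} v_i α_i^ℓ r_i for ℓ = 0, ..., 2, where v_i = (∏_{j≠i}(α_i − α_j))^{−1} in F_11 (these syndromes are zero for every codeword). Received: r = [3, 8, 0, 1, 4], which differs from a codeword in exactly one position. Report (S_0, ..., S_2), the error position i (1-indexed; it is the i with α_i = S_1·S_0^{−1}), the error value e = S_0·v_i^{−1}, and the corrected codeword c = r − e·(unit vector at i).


S = (2, 7, 8), error at position 1, error magnitude e = 1, c = [2, 8, 0, 1, 4].

Step 1: column multipliers v_i = (∏_{j≠i}(α_i − α_j))^{−1} mod 11.
  i = 1 (α = 9): (9−7)(9−6)(9−2)(9−1) = 2·3·7·8 = 336 ≡ 6, so v_1 = 6^{−1} = 2 (mod 11).
  i = 2 (α = 7): (7−9)(7−6)(7−2)(7−1) = (−2)·1·5·6 = −60 ≡ 6, so v_2 = 6^{−1} = 2 (mod 11).
  i = 3 (α = 6): (6−9)(6−7)(6−2)(6−1) = (−3)·(−1)·4·5 = 60 ≡ 5, so v_3 = 5^{−1} = 9 (mod 11).
  i = 4 (α = 2): (2−9)(2−7)(2−6)(2−1) = (−7)·(−5)·(−4)·1 = −140 ≡ 3, so v_4 = 3^{−1} = 4 (mod 11).
  i = 5 (α = 1): (1−9)(1−7)(1−6)(1−2) = (−8)·(−6)·(−5)·(−1) = 240 ≡ 9, so v_5 = 9^{−1} = 5 (mod 11).
  v = [2, 2, 9, 4, 5].
Step 2: syndromes of r = [3, 8, 0, 1, 4] (all sums mod 11).
  S_0 = Σ v_i r_i = 2·3 + 2·8 + 9·0 + 4·1 + 5·4 = 46 ≡ 2.
  S_1 = Σ v_i α_i r_i = 2·9·3 + 2·7·8 + 9·6·0 + 4·2·1 + 5·1·4 = 194 ≡ 7.
  α_i^2 mod 11 = [4, 5, 3, 4, 1].
  S_2 = Σ v_i α_i^2 r_i = 2·4·3 + 2·5·8 + 9·3·0 + 4·4·1 + 5·1·4 = 140 ≡ 8.
  S = (2, 7, 8) ≠ 0, so r is not a codeword (an error is present).
Step 3: locate the error. For a single error e at position i, S_ℓ = v_i·e·α_i^ℓ, so α_err = S_1/S_0.
  S_0^{−1} = 2^{−1} = 6 (mod 11), so α_err = 7·6 = 42 ≡ 9 = α_1. Error position i = 1.
  Consistency check: S_2/S_1 = 8·8 = 64 ≡ 9 = α_err ✓ (single-error assumption holds).
Step 4: error magnitude e = S_0/v_1 = S_0·∏_{j≠1}(α_1 − α_j) = 2·6 = 12 ≡ 1 (mod 11).
Step 5: correct position 1: c_1 = r_1 − e = 3 − 1 ≡ 2 (mod 11). Hence c = [2, 8, 0, 1, 4].
  Check: interpolating c through the α_i gives m(x) = 7 + 8·x (degree < 2) with m(α_i) = c_i for every i, so c is indeed a codeword.


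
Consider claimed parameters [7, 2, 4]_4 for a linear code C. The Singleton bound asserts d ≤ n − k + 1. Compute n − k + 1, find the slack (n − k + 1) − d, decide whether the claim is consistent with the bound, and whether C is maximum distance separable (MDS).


Singleton RHS = n − k + 1 = 6, slack = 2, bound satisfied, not MDS.

Singleton bound: d ≤ n − k + 1.
Here n = 7, k = 2, so n − k + 1 = 6.
Given d = 4, check d ≤ 6: YES.
Slack = (n − k + 1) − d = 2.
The code is NOT MDS (slack = 2 > 0).
Description: the claimed parameters are [7, 2, 4]_4; such a code would be non-MDS.


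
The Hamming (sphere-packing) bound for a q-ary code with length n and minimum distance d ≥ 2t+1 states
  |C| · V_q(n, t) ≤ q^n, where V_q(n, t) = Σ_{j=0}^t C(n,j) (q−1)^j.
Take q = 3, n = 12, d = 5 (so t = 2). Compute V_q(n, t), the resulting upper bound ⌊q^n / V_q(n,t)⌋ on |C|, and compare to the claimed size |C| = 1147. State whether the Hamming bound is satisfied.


V_q(n, t) = 289, q^n = 531441, Hamming bound = 1838, |C| = 1147 ≤ bound (satisfied).

Step 1: Compute V_q(n, t) = Σ_{j=0}^2 C(n, j) (q−1)^j.
  j = 0: C(12,0)·(2)^0 = 1·1 = 1.
  j = 1: C(12,1)·(2)^1 = 12·2 = 24.
  j = 2: C(12,2)·(2)^2 = 66·4 = 264.
  V_q(n, t) = 1 + 24 + 264 = 289.
Step 2: q^n = 3^12 = 531441.
Step 3: Hamming bound ⌊q^n / V_q(n,t)⌋ = ⌊531441/289⌋ = 1838.
Step 4: Compare |C| = 1147 to 1838: satisfied.
The claimed |C| lies below the Hamming bound.


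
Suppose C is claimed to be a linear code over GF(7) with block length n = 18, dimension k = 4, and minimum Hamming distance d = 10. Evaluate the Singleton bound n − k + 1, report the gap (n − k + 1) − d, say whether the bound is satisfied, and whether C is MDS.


Singleton RHS = n − k + 1 = 15, slack = 5, bound satisfied, not MDS.

Singleton bound: d ≤ n − k + 1.
Here n = 18, k = 4, so n − k + 1 = 15.
Given d = 10, check d ≤ 15: YES.
Slack = (n − k + 1) − d = 5.
The code is NOT MDS (slack = 5 > 0).
Description: the claimed parameters are [18, 4, 10]_7; such a code would be non-MDS.


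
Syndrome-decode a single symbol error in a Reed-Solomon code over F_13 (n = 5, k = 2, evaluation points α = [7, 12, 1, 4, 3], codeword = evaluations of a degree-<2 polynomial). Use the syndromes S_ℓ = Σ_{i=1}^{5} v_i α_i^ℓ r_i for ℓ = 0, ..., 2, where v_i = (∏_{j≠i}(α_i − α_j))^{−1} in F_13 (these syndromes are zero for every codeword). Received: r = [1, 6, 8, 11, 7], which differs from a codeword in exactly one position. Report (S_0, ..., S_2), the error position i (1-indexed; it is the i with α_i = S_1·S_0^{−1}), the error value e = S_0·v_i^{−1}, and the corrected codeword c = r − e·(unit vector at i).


S = (6, 5, 2), error at position 5, error magnitude e = 10, c = [1, 6, 8, 11, 10].

Step 1: column multipliers v_i = (∏_{j≠i}(α_i − α_j))^{−1} mod 13.
  i = 1 (α = 7): (7−12)(7−1)(7−4)(7−3) = (−5)·6·3·4 = −360 ≡ 4, so v_1 = 4^{−1} = 10 (mod 13).
  i = 2 (α = 12): (12−7)(12−1)(12−4)(12−3) = 5·11·8·9 = 3960 ≡ 8, so v_2 = 8^{−1} = 5 (mod 13).
  i = 3 (α = 1): (1−7)(1−12)(1−4)(1−3) = (−6)·(−11)·(−3)·(−2) = 396 ≡ 6, so v_3 = 6^{−1} = 11 (mod 13).
  i = 4 (α = 4): (4−7)(4−12)(4−1)(4−3) = (−3)·(−8)·3·1 = 72 ≡ 7, so v_4 = 7^{−1} = 2 (mod 13).
  i = 5 (α = 3): (3−7)(3−12)(3−1)(3−4) = (−4)·(−9)·2·(−1) = −72 ≡ 6, so v_5 = 6^{−1} = 11 (mod 13).
  v = [10, 5, 11, 2, 11].
Step 2: syndromes of r = [1, 6, 8, 11, 7] (all sums mod 13).
  S_0 = Σ v_i r_i = 10·1 + 5·6 + 11·8 + 2·11 + 11·7 = 227 ≡ 6.
  S_1 = Σ v_i α_i r_i = 10·7·1 + 5·12·6 + 11·1·8 + 2·4·11 + 11·3·7 = 837 ≡ 5.
  α_i^2 mod 13 = [10, 1, 1, 3, 9].
  S_2 = Σ v_i α_i^2 r_i = 10·10·1 + 5·1·6 + 11·1·8 + 2·3·11 + 11·9·7 = 977 ≡ 2.
  S = (6, 5, 2) ≠ 0, so r is not a codeword (an error is present).
Step 3: locate the error. For a single error e at position i, S_ℓ = v_i·e·α_i^ℓ, so α_err = S_1/S_0.
  S_0^{−1} = 6^{−1} = 11 (mod 13), so α_err = 5·11 = 55 ≡ 3 = α_5. Error position i = 5.
  Consistency check: S_2/S_1 = 2·8 = 16 ≡ 3 = α_err ✓ (single-error assumption holds).
Step 4: error magnitude e = S_0/v_5 = S_0·∏_{j≠5}(α_5 − α_j) = 6·6 = 36 ≡ 10 (mod 13).
Step 5: correct position 5: c_5 = r_5 − e = 7 − 10 ≡ 10 (mod 13). Hence c = [1, 6, 8, 11, 10].
  Check: interpolating c through the α_i gives m(x) = 7 + 1·x (degree < 2) with m(α_i) = c_i for every i, so c is indeed a codeword.
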